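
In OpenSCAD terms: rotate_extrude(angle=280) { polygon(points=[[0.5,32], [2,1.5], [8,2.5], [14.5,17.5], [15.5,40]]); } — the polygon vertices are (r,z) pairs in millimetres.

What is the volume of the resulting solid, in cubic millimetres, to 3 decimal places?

Volume = 15462.832 mm³

Profile (r,z), 5 vertices: (0.5,32) (2,1.5) (8,2.5) (14.5,17.5) (15.5,40)
edge 0: (0.5,32)→(2,1.5)  cross = 0.5·1.5 − 2·32 = -63.2500; (r_i+r_j)·cross = 2.5·-63.2500 = -158.1250
edge 1: (2,1.5)→(8,2.5)  cross = 2·2.5 − 8·1.5 = -7.0000; (r_i+r_j)·cross = 10·-7.0000 = -70.0000
edge 2: (8,2.5)→(14.5,17.5)  cross = 8·17.5 − 14.5·2.5 = 103.7500; (r_i+r_j)·cross = 22.5·103.7500 = 2334.3750
edge 3: (14.5,17.5)→(15.5,40)  cross = 14.5·40 − 15.5·17.5 = 308.7500; (r_i+r_j)·cross = 30·308.7500 = 9262.5000
edge 4: (15.5,40)→(0.5,32)  cross = 15.5·32 − 0.5·40 = 476.0000; (r_i+r_j)·cross = 16·476.0000 = 7616.0000
Σcross = 818.2500 → A = |Σcross|/2 = 409.1250 mm²
Σ(r_i+r_j)·cross = 18984.7500 → first moment M = |Σ|/6 = 3164.1250
R_c = M/A = 3164.1250/409.1250 = 7.7339 mm
θ = 280° = 4.886922 rad
V = θ·R_c·A = 4.886922·7.7339·409.1250 = 15462.832 mm³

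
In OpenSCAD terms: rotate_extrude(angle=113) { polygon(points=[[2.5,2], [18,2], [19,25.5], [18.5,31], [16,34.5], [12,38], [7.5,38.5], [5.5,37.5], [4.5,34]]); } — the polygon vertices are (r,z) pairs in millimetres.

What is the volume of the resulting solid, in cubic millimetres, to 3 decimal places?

Profile (r,z), 9 vertices: (2.5,2) (18,2) (19,25.5) (18.5,31) (16,34.5) (12,38) (7.5,38.5) (5.5,37.5) (4.5,34)
edge 0: (2.5,2)→(18,2)  cross = 2.5·2 − 18·2 = -31.0000; (r_i+r_j)·cross = 20.5·-31.0000 = -635.5000
edge 1: (18,2)→(19,25.5)  cross = 18·25.5 − 19·2 = 421.0000; (r_i+r_j)·cross = 37·421.0000 = 15577.0000
edge 2: (19,25.5)→(18.5,31)  cross = 19·31 − 18.5·25.5 = 117.2500; (r_i+r_j)·cross = 37.5·117.2500 = 4396.8750
edge 3: (18.5,31)→(16,34.5)  cross = 18.5·34.5 − 16·31 = 142.2500; (r_i+r_j)·cross = 34.5·142.2500 = 4907.6250
edge 4: (16,34.5)→(12,38)  cross = 16·38 − 12·34.5 = 194.0000; (r_i+r_j)·cross = 28·194.0000 = 5432.0000
edge 5: (12,38)→(7.5,38.5)  cross = 12·38.5 − 7.5·38 = 177.0000; (r_i+r_j)·cross = 19.5·177.0000 = 3451.5000
edge 6: (7.5,38.5)→(5.5,37.5)  cross = 7.5·37.5 − 5.5·38.5 = 69.5000; (r_i+r_j)·cross = 13·69.5000 = 903.5000
edge 7: (5.5,37.5)→(4.5,34)  cross = 5.5·34 − 4.5·37.5 = 18.2500; (r_i+r_j)·cross = 10·18.2500 = 182.5000
edge 8: (4.5,34)→(2.5,2)  cross = 4.5·2 − 2.5·34 = -76.0000; (r_i+r_j)·cross = 7·-76.0000 = -532.0000
Σcross = 1032.2500 → A = |Σcross|/2 = 516.1250 mm²
Σ(r_i+r_j)·cross = 33683.5000 → first moment M = |Σ|/6 = 5613.9167
R_c = M/A = 5613.9167/516.1250 = 10.8770 mm
θ = 113° = 1.972222 rad
V = θ·R_c·A = 1.972222·10.8770·516.1250 = 11071.890 mm³

Volume = 11071.890 mm³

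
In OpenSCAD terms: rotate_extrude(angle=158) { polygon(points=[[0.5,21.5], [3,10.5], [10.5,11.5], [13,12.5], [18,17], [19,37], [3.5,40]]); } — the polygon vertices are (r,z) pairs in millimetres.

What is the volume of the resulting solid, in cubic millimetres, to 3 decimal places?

Profile (r,z), 7 vertices: (0.5,21.5) (3,10.5) (10.5,11.5) (13,12.5) (18,17) (19,37) (3.5,40)
edge 0: (0.5,21.5)→(3,10.5)  cross = 0.5·10.5 − 3·21.5 = -59.2500; (r_i+r_j)·cross = 3.5·-59.2500 = -207.3750
edge 1: (3,10.5)→(10.5,11.5)  cross = 3·11.5 − 10.5·10.5 = -75.7500; (r_i+r_j)·cross = 13.5·-75.7500 = -1022.6250
edge 2: (10.5,11.5)→(13,12.5)  cross = 10.5·12.5 − 13·11.5 = -18.2500; (r_i+r_j)·cross = 23.5·-18.2500 = -428.8750
edge 3: (13,12.5)→(18,17)  cross = 13·17 − 18·12.5 = -4.0000; (r_i+r_j)·cross = 31·-4.0000 = -124.0000
edge 4: (18,17)→(19,37)  cross = 18·37 − 19·17 = 343.0000; (r_i+r_j)·cross = 37·343.0000 = 12691.0000
edge 5: (19,37)→(3.5,40)  cross = 19·40 − 3.5·37 = 630.5000; (r_i+r_j)·cross = 22.5·630.5000 = 14186.2500
edge 6: (3.5,40)→(0.5,21.5)  cross = 3.5·21.5 − 0.5·40 = 55.2500; (r_i+r_j)·cross = 4·55.2500 = 221.0000
Σcross = 871.5000 → A = |Σcross|/2 = 435.7500 mm²
Σ(r_i+r_j)·cross = 25315.3750 → first moment M = |Σ|/6 = 4219.2292
R_c = M/A = 4219.2292/435.7500 = 9.6827 mm
θ = 158° = 2.757620 rad
V = θ·R_c·A = 2.757620·9.6827·435.7500 = 11635.032 mm³

Volume = 11635.032 mm³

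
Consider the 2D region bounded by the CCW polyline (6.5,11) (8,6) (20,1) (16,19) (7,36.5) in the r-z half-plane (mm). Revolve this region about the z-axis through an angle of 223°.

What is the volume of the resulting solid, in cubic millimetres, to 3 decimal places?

Profile (r,z), 5 vertices: (6.5,11) (8,6) (20,1) (16,19) (7,36.5)
edge 0: (6.5,11)→(8,6)  cross = 6.5·6 − 8·11 = -49.0000; (r_i+r_j)·cross = 14.5·-49.0000 = -710.5000
edge 1: (8,6)→(20,1)  cross = 8·1 − 20·6 = -112.0000; (r_i+r_j)·cross = 28·-112.0000 = -3136.0000
edge 2: (20,1)→(16,19)  cross = 20·19 − 16·1 = 364.0000; (r_i+r_j)·cross = 36·364.0000 = 13104.0000
edge 3: (16,19)→(7,36.5)  cross = 16·36.5 − 7·19 = 451.0000; (r_i+r_j)·cross = 23·451.0000 = 10373.0000
edge 4: (7,36.5)→(6.5,11)  cross = 7·11 − 6.5·36.5 = -160.2500; (r_i+r_j)·cross = 13.5·-160.2500 = -2163.3750
Σcross = 493.7500 → A = |Σcross|/2 = 246.8750 mm²
Σ(r_i+r_j)·cross = 17467.1250 → first moment M = |Σ|/6 = 2911.1875
R_c = M/A = 2911.1875/246.8750 = 11.7922 mm
θ = 223° = 3.892084 rad
V = θ·R_c·A = 3.892084·11.7922·246.8750 = 11330.587 mm³

Volume = 11330.587 mm³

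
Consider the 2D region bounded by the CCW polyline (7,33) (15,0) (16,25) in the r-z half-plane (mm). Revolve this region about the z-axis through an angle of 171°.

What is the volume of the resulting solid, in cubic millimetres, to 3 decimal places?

Volume = 4404.146 mm³

Profile (r,z), 3 vertices: (7,33) (15,0) (16,25)
edge 0: (7,33)→(15,0)  cross = 7·0 − 15·33 = -495.0000; (r_i+r_j)·cross = 22·-495.0000 = -10890.0000
edge 1: (15,0)→(16,25)  cross = 15·25 − 16·0 = 375.0000; (r_i+r_j)·cross = 31·375.0000 = 11625.0000
edge 2: (16,25)→(7,33)  cross = 16·33 − 7·25 = 353.0000; (r_i+r_j)·cross = 23·353.0000 = 8119.0000
Σcross = 233.0000 → A = |Σcross|/2 = 116.5000 mm²
Σ(r_i+r_j)·cross = 8854.0000 → first moment M = |Σ|/6 = 1475.6667
R_c = M/A = 1475.6667/116.5000 = 12.6667 mm
θ = 171° = 2.984513 rad
V = θ·R_c·A = 2.984513·12.6667·116.5000 = 4404.146 mm³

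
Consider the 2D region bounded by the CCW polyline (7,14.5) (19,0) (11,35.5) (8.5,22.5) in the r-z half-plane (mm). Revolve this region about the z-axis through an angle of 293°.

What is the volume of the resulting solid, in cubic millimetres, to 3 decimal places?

Profile (r,z), 4 vertices: (7,14.5) (19,0) (11,35.5) (8.5,22.5)
edge 0: (7,14.5)→(19,0)  cross = 7·0 − 19·14.5 = -275.5000; (r_i+r_j)·cross = 26·-275.5000 = -7163.0000
edge 1: (19,0)→(11,35.5)  cross = 19·35.5 − 11·0 = 674.5000; (r_i+r_j)·cross = 30·674.5000 = 20235.0000
edge 2: (11,35.5)→(8.5,22.5)  cross = 11·22.5 − 8.5·35.5 = -54.2500; (r_i+r_j)·cross = 19.5·-54.2500 = -1057.8750
edge 3: (8.5,22.5)→(7,14.5)  cross = 8.5·14.5 − 7·22.5 = -34.2500; (r_i+r_j)·cross = 15.5·-34.2500 = -530.8750
Σcross = 310.5000 → A = |Σcross|/2 = 155.2500 mm²
Σ(r_i+r_j)·cross = 11483.2500 → first moment M = |Σ|/6 = 1913.8750
R_c = M/A = 1913.8750/155.2500 = 12.3277 mm
θ = 293° = 5.113815 rad
V = θ·R_c·A = 5.113815·12.3277·155.2500 = 9787.202 mm³

Volume = 9787.202 mm³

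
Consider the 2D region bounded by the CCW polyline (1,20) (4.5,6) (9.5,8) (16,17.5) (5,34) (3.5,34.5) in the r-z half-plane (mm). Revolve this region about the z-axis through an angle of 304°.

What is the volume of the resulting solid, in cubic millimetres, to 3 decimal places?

Profile (r,z), 6 vertices: (1,20) (4.5,6) (9.5,8) (16,17.5) (5,34) (3.5,34.5)
edge 0: (1,20)→(4.5,6)  cross = 1·6 − 4.5·20 = -84.0000; (r_i+r_j)·cross = 5.5·-84.0000 = -462.0000
edge 1: (4.5,6)→(9.5,8)  cross = 4.5·8 − 9.5·6 = -21.0000; (r_i+r_j)·cross = 14·-21.0000 = -294.0000
edge 2: (9.5,8)→(16,17.5)  cross = 9.5·17.5 − 16·8 = 38.2500; (r_i+r_j)·cross = 25.5·38.2500 = 975.3750
edge 3: (16,17.5)→(5,34)  cross = 16·34 − 5·17.5 = 456.5000; (r_i+r_j)·cross = 21·456.5000 = 9586.5000
edge 4: (5,34)→(3.5,34.5)  cross = 5·34.5 − 3.5·34 = 53.5000; (r_i+r_j)·cross = 8.5·53.5000 = 454.7500
edge 5: (3.5,34.5)→(1,20)  cross = 3.5·20 − 1·34.5 = 35.5000; (r_i+r_j)·cross = 4.5·35.5000 = 159.7500
Σcross = 478.7500 → A = |Σcross|/2 = 239.3750 mm²
Σ(r_i+r_j)·cross = 10420.3750 → first moment M = |Σ|/6 = 1736.7292
R_c = M/A = 1736.7292/239.3750 = 7.2553 mm
θ = 304° = 5.305801 rad
V = θ·R_c·A = 5.305801·7.2553·239.3750 = 9214.739 mm³

Volume = 9214.739 mm³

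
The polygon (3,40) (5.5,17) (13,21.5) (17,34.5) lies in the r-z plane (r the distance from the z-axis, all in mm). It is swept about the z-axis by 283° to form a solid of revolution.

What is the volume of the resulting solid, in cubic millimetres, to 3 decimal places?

Profile (r,z), 4 vertices: (3,40) (5.5,17) (13,21.5) (17,34.5)
edge 0: (3,40)→(5.5,17)  cross = 3·17 − 5.5·40 = -169.0000; (r_i+r_j)·cross = 8.5·-169.0000 = -1436.5000
edge 1: (5.5,17)→(13,21.5)  cross = 5.5·21.5 − 13·17 = -102.7500; (r_i+r_j)·cross = 18.5·-102.7500 = -1900.8750
edge 2: (13,21.5)→(17,34.5)  cross = 13·34.5 − 17·21.5 = 83.0000; (r_i+r_j)·cross = 30·83.0000 = 2490.0000
edge 3: (17,34.5)→(3,40)  cross = 17·40 − 3·34.5 = 576.5000; (r_i+r_j)·cross = 20·576.5000 = 11530.0000
Σcross = 387.7500 → A = |Σcross|/2 = 193.8750 mm²
Σ(r_i+r_j)·cross = 10682.6250 → first moment M = |Σ|/6 = 1780.4375
R_c = M/A = 1780.4375/193.8750 = 9.1834 mm
θ = 283° = 4.939282 rad
V = θ·R_c·A = 4.939282·9.1834·193.8750 = 8794.083 mm³

Volume = 8794.083 mm³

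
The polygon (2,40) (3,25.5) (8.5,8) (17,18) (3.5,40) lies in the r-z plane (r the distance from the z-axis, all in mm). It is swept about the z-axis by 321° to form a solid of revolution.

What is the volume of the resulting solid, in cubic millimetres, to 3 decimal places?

Profile (r,z), 5 vertices: (2,40) (3,25.5) (8.5,8) (17,18) (3.5,40)
edge 0: (2,40)→(3,25.5)  cross = 2·25.5 − 3·40 = -69.0000; (r_i+r_j)·cross = 5·-69.0000 = -345.0000
edge 1: (3,25.5)→(8.5,8)  cross = 3·8 − 8.5·25.5 = -192.7500; (r_i+r_j)·cross = 11.5·-192.7500 = -2216.6250
edge 2: (8.5,8)→(17,18)  cross = 8.5·18 − 17·8 = 17.0000; (r_i+r_j)·cross = 25.5·17.0000 = 433.5000
edge 3: (17,18)→(3.5,40)  cross = 17·40 − 3.5·18 = 617.0000; (r_i+r_j)·cross = 20.5·617.0000 = 12648.5000
edge 4: (3.5,40)→(2,40)  cross = 3.5·40 − 2·40 = 60.0000; (r_i+r_j)·cross = 5.5·60.0000 = 330.0000
Σcross = 432.2500 → A = |Σcross|/2 = 216.1250 mm²
Σ(r_i+r_j)·cross = 10850.3750 → first moment M = |Σ|/6 = 1808.3958
R_c = M/A = 1808.3958/216.1250 = 8.3674 mm
θ = 321° = 5.602507 rad
V = θ·R_c·A = 5.602507·8.3674·216.1250 = 10131.550 mm³

Volume = 10131.550 mm³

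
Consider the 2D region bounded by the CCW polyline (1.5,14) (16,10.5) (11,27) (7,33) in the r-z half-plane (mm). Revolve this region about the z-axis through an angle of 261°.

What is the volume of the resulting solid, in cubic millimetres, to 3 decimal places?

Profile (r,z), 4 vertices: (1.5,14) (16,10.5) (11,27) (7,33)
edge 0: (1.5,14)→(16,10.5)  cross = 1.5·10.5 − 16·14 = -208.2500; (r_i+r_j)·cross = 17.5·-208.2500 = -3644.3750
edge 1: (16,10.5)→(11,27)  cross = 16·27 − 11·10.5 = 316.5000; (r_i+r_j)·cross = 27·316.5000 = 8545.5000
edge 2: (11,27)→(7,33)  cross = 11·33 − 7·27 = 174.0000; (r_i+r_j)·cross = 18·174.0000 = 3132.0000
edge 3: (7,33)→(1.5,14)  cross = 7·14 − 1.5·33 = 48.5000; (r_i+r_j)·cross = 8.5·48.5000 = 412.2500
Σcross = 330.7500 → A = |Σcross|/2 = 165.3750 mm²
Σ(r_i+r_j)·cross = 8445.3750 → first moment M = |Σ|/6 = 1407.5625
R_c = M/A = 1407.5625/165.3750 = 8.5113 mm
θ = 261° = 4.555309 rad
V = θ·R_c·A = 4.555309·8.5113·165.3750 = 6411.883 mm³

Volume = 6411.883 mm³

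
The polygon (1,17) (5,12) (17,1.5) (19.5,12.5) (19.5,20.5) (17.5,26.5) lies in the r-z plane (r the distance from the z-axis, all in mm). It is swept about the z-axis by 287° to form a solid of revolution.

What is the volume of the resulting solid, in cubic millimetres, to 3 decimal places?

Volume = 15754.543 mm³

Profile (r,z), 6 vertices: (1,17) (5,12) (17,1.5) (19.5,12.5) (19.5,20.5) (17.5,26.5)
edge 0: (1,17)→(5,12)  cross = 1·12 − 5·17 = -73.0000; (r_i+r_j)·cross = 6·-73.0000 = -438.0000
edge 1: (5,12)→(17,1.5)  cross = 5·1.5 − 17·12 = -196.5000; (r_i+r_j)·cross = 22·-196.5000 = -4323.0000
edge 2: (17,1.5)→(19.5,12.5)  cross = 17·12.5 − 19.5·1.5 = 183.2500; (r_i+r_j)·cross = 36.5·183.2500 = 6688.6250
edge 3: (19.5,12.5)→(19.5,20.5)  cross = 19.5·20.5 − 19.5·12.5 = 156.0000; (r_i+r_j)·cross = 39·156.0000 = 6084.0000
edge 4: (19.5,20.5)→(17.5,26.5)  cross = 19.5·26.5 − 17.5·20.5 = 158.0000; (r_i+r_j)·cross = 37·158.0000 = 5846.0000
edge 5: (17.5,26.5)→(1,17)  cross = 17.5·17 − 1·26.5 = 271.0000; (r_i+r_j)·cross = 18.5·271.0000 = 5013.5000
Σcross = 498.7500 → A = |Σcross|/2 = 249.3750 mm²
Σ(r_i+r_j)·cross = 18871.1250 → first moment M = |Σ|/6 = 3145.1875
R_c = M/A = 3145.1875/249.3750 = 12.6123 mm
θ = 287° = 5.009095 rad
V = θ·R_c·A = 5.009095·12.6123·249.3750 = 15754.543 mm³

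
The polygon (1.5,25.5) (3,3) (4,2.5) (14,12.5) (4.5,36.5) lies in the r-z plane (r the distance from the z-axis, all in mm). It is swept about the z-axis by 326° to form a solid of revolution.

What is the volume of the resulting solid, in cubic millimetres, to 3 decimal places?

Profile (r,z), 5 vertices: (1.5,25.5) (3,3) (4,2.5) (14,12.5) (4.5,36.5)
edge 0: (1.5,25.5)→(3,3)  cross = 1.5·3 − 3·25.5 = -72.0000; (r_i+r_j)·cross = 4.5·-72.0000 = -324.0000
edge 1: (3,3)→(4,2.5)  cross = 3·2.5 − 4·3 = -4.5000; (r_i+r_j)·cross = 7·-4.5000 = -31.5000
edge 2: (4,2.5)→(14,12.5)  cross = 4·12.5 − 14·2.5 = 15.0000; (r_i+r_j)·cross = 18·15.0000 = 270.0000
edge 3: (14,12.5)→(4.5,36.5)  cross = 14·36.5 − 4.5·12.5 = 454.7500; (r_i+r_j)·cross = 18.5·454.7500 = 8412.8750
edge 4: (4.5,36.5)→(1.5,25.5)  cross = 4.5·25.5 − 1.5·36.5 = 60.0000; (r_i+r_j)·cross = 6·60.0000 = 360.0000
Σcross = 453.2500 → A = |Σcross|/2 = 226.6250 mm²
Σ(r_i+r_j)·cross = 8687.3750 → first moment M = |Σ|/6 = 1447.8958
R_c = M/A = 1447.8958/226.6250 = 6.3890 mm
θ = 326° = 5.689773 rad
V = θ·R_c·A = 5.689773·6.3890·226.6250 = 8238.199 mm³

Volume = 8238.199 mm³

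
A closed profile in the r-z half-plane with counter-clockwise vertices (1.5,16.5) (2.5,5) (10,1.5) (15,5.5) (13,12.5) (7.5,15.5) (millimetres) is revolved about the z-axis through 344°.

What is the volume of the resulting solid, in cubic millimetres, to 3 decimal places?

Profile (r,z), 6 vertices: (1.5,16.5) (2.5,5) (10,1.5) (15,5.5) (13,12.5) (7.5,15.5)
edge 0: (1.5,16.5)→(2.5,5)  cross = 1.5·5 − 2.5·16.5 = -33.7500; (r_i+r_j)·cross = 4·-33.7500 = -135.0000
edge 1: (2.5,5)→(10,1.5)  cross = 2.5·1.5 − 10·5 = -46.2500; (r_i+r_j)·cross = 12.5·-46.2500 = -578.1250
edge 2: (10,1.5)→(15,5.5)  cross = 10·5.5 − 15·1.5 = 32.5000; (r_i+r_j)·cross = 25·32.5000 = 812.5000
edge 3: (15,5.5)→(13,12.5)  cross = 15·12.5 − 13·5.5 = 116.0000; (r_i+r_j)·cross = 28·116.0000 = 3248.0000
edge 4: (13,12.5)→(7.5,15.5)  cross = 13·15.5 − 7.5·12.5 = 107.7500; (r_i+r_j)·cross = 20.5·107.7500 = 2208.8750
edge 5: (7.5,15.5)→(1.5,16.5)  cross = 7.5·16.5 − 1.5·15.5 = 100.5000; (r_i+r_j)·cross = 9·100.5000 = 904.5000
Σcross = 276.7500 → A = |Σcross|/2 = 138.3750 mm²
Σ(r_i+r_j)·cross = 6460.7500 → first moment M = |Σ|/6 = 1076.7917
R_c = M/A = 1076.7917/138.3750 = 7.7817 mm
θ = 344° = 6.003933 rad
V = θ·R_c·A = 6.003933·7.7817·138.3750 = 6464.985 mm³

Volume = 6464.985 mm³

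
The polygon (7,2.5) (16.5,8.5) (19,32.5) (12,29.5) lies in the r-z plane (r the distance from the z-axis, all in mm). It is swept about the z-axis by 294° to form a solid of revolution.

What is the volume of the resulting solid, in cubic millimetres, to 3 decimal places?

Profile (r,z), 4 vertices: (7,2.5) (16.5,8.5) (19,32.5) (12,29.5)
edge 0: (7,2.5)→(16.5,8.5)  cross = 7·8.5 − 16.5·2.5 = 18.2500; (r_i+r_j)·cross = 23.5·18.2500 = 428.8750
edge 1: (16.5,8.5)→(19,32.5)  cross = 16.5·32.5 − 19·8.5 = 374.7500; (r_i+r_j)·cross = 35.5·374.7500 = 13303.6250
edge 2: (19,32.5)→(12,29.5)  cross = 19·29.5 − 12·32.5 = 170.5000; (r_i+r_j)·cross = 31·170.5000 = 5285.5000
edge 3: (12,29.5)→(7,2.5)  cross = 12·2.5 − 7·29.5 = -176.5000; (r_i+r_j)·cross = 19·-176.5000 = -3353.5000
Σcross = 387.0000 → A = |Σcross|/2 = 193.5000 mm²
Σ(r_i+r_j)·cross = 15664.5000 → first moment M = |Σ|/6 = 2610.7500
R_c = M/A = 2610.7500/193.5000 = 13.4922 mm
θ = 294° = 5.131268 rad
V = θ·R_c·A = 5.131268·13.4922·193.5000 = 13396.458 mm³

Volume = 13396.458 mm³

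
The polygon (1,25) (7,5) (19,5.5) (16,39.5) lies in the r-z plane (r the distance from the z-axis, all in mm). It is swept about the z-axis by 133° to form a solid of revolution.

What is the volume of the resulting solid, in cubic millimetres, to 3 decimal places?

Volume = 10247.325 mm³

Profile (r,z), 4 vertices: (1,25) (7,5) (19,5.5) (16,39.5)
edge 0: (1,25)→(7,5)  cross = 1·5 − 7·25 = -170.0000; (r_i+r_j)·cross = 8·-170.0000 = -1360.0000
edge 1: (7,5)→(19,5.5)  cross = 7·5.5 − 19·5 = -56.5000; (r_i+r_j)·cross = 26·-56.5000 = -1469.0000
edge 2: (19,5.5)→(16,39.5)  cross = 19·39.5 − 16·5.5 = 662.5000; (r_i+r_j)·cross = 35·662.5000 = 23187.5000
edge 3: (16,39.5)→(1,25)  cross = 16·25 − 1·39.5 = 360.5000; (r_i+r_j)·cross = 17·360.5000 = 6128.5000
Σcross = 796.5000 → A = |Σcross|/2 = 398.2500 mm²
Σ(r_i+r_j)·cross = 26487.0000 → first moment M = |Σ|/6 = 4414.5000
R_c = M/A = 4414.5000/398.2500 = 11.0847 mm
θ = 133° = 2.321288 rad
V = θ·R_c·A = 2.321288·11.0847·398.2500 = 10247.325 mm³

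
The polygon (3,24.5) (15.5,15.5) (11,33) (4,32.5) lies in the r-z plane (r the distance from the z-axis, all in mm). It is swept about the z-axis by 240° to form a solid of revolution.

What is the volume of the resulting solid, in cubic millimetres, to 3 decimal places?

Volume = 4368.472 mm³

Profile (r,z), 4 vertices: (3,24.5) (15.5,15.5) (11,33) (4,32.5)
edge 0: (3,24.5)→(15.5,15.5)  cross = 3·15.5 − 15.5·24.5 = -333.2500; (r_i+r_j)·cross = 18.5·-333.2500 = -6165.1250
edge 1: (15.5,15.5)→(11,33)  cross = 15.5·33 − 11·15.5 = 341.0000; (r_i+r_j)·cross = 26.5·341.0000 = 9036.5000
edge 2: (11,33)→(4,32.5)  cross = 11·32.5 − 4·33 = 225.5000; (r_i+r_j)·cross = 15·225.5000 = 3382.5000
edge 3: (4,32.5)→(3,24.5)  cross = 4·24.5 − 3·32.5 = 0.5000; (r_i+r_j)·cross = 7·0.5000 = 3.5000
Σcross = 233.7500 → A = |Σcross|/2 = 116.8750 mm²
Σ(r_i+r_j)·cross = 6257.3750 → first moment M = |Σ|/6 = 1042.8958
R_c = M/A = 1042.8958/116.8750 = 8.9232 mm
θ = 240° = 4.188790 rad
V = θ·R_c·A = 4.188790·8.9232·116.8750 = 4368.472 mm³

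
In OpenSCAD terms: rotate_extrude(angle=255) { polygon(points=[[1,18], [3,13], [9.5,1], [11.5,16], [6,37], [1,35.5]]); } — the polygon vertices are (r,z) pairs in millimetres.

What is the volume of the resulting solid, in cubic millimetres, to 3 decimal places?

Volume = 6114.739 mm³

Profile (r,z), 6 vertices: (1,18) (3,13) (9.5,1) (11.5,16) (6,37) (1,35.5)
edge 0: (1,18)→(3,13)  cross = 1·13 − 3·18 = -41.0000; (r_i+r_j)·cross = 4·-41.0000 = -164.0000
edge 1: (3,13)→(9.5,1)  cross = 3·1 − 9.5·13 = -120.5000; (r_i+r_j)·cross = 12.5·-120.5000 = -1506.2500
edge 2: (9.5,1)→(11.5,16)  cross = 9.5·16 − 11.5·1 = 140.5000; (r_i+r_j)·cross = 21·140.5000 = 2950.5000
edge 3: (11.5,16)→(6,37)  cross = 11.5·37 − 6·16 = 329.5000; (r_i+r_j)·cross = 17.5·329.5000 = 5766.2500
edge 4: (6,37)→(1,35.5)  cross = 6·35.5 − 1·37 = 176.0000; (r_i+r_j)·cross = 7·176.0000 = 1232.0000
edge 5: (1,35.5)→(1,18)  cross = 1·18 − 1·35.5 = -17.5000; (r_i+r_j)·cross = 2·-17.5000 = -35.0000
Σcross = 467.0000 → A = |Σcross|/2 = 233.5000 mm²
Σ(r_i+r_j)·cross = 8243.5000 → first moment M = |Σ|/6 = 1373.9167
R_c = M/A = 1373.9167/233.5000 = 5.8840 mm
θ = 255° = 4.450590 rad
V = θ·R_c·A = 4.450590·5.8840·233.5000 = 6114.739 mm³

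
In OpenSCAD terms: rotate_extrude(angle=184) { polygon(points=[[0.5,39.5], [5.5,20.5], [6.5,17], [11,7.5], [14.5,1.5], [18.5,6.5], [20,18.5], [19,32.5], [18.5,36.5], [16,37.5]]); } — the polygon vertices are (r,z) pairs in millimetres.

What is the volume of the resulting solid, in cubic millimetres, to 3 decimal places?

Volume = 17599.173 mm³

Profile (r,z), 10 vertices: (0.5,39.5) (5.5,20.5) (6.5,17) (11,7.5) (14.5,1.5) (18.5,6.5) (20,18.5) (19,32.5) (18.5,36.5) (16,37.5)
edge 0: (0.5,39.5)→(5.5,20.5)  cross = 0.5·20.5 − 5.5·39.5 = -207.0000; (r_i+r_j)·cross = 6·-207.0000 = -1242.0000
edge 1: (5.5,20.5)→(6.5,17)  cross = 5.5·17 − 6.5·20.5 = -39.7500; (r_i+r_j)·cross = 12·-39.7500 = -477.0000
edge 2: (6.5,17)→(11,7.5)  cross = 6.5·7.5 − 11·17 = -138.2500; (r_i+r_j)·cross = 17.5·-138.2500 = -2419.3750
edge 3: (11,7.5)→(14.5,1.5)  cross = 11·1.5 − 14.5·7.5 = -92.2500; (r_i+r_j)·cross = 25.5·-92.2500 = -2352.3750
edge 4: (14.5,1.5)→(18.5,6.5)  cross = 14.5·6.5 − 18.5·1.5 = 66.5000; (r_i+r_j)·cross = 33·66.5000 = 2194.5000
edge 5: (18.5,6.5)→(20,18.5)  cross = 18.5·18.5 − 20·6.5 = 212.2500; (r_i+r_j)·cross = 38.5·212.2500 = 8171.6250
edge 6: (20,18.5)→(19,32.5)  cross = 20·32.5 − 19·18.5 = 298.5000; (r_i+r_j)·cross = 39·298.5000 = 11641.5000
edge 7: (19,32.5)→(18.5,36.5)  cross = 19·36.5 − 18.5·32.5 = 92.2500; (r_i+r_j)·cross = 37.5·92.2500 = 3459.3750
edge 8: (18.5,36.5)→(16,37.5)  cross = 18.5·37.5 − 16·36.5 = 109.7500; (r_i+r_j)·cross = 34.5·109.7500 = 3786.3750
edge 9: (16,37.5)→(0.5,39.5)  cross = 16·39.5 − 0.5·37.5 = 613.2500; (r_i+r_j)·cross = 16.5·613.2500 = 10118.6250
Σcross = 915.2500 → A = |Σcross|/2 = 457.6250 mm²
Σ(r_i+r_j)·cross = 32881.2500 → first moment M = |Σ|/6 = 5480.2083
R_c = M/A = 5480.2083/457.6250 = 11.9753 mm
θ = 184° = 3.211406 rad
V = θ·R_c·A = 3.211406·11.9753·457.6250 = 17599.173 mm³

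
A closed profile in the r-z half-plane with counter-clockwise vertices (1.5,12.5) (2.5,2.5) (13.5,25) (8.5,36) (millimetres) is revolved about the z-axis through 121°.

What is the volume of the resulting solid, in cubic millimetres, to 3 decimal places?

Volume = 2424.930 mm³

Profile (r,z), 4 vertices: (1.5,12.5) (2.5,2.5) (13.5,25) (8.5,36)
edge 0: (1.5,12.5)→(2.5,2.5)  cross = 1.5·2.5 − 2.5·12.5 = -27.5000; (r_i+r_j)·cross = 4·-27.5000 = -110.0000
edge 1: (2.5,2.5)→(13.5,25)  cross = 2.5·25 − 13.5·2.5 = 28.7500; (r_i+r_j)·cross = 16·28.7500 = 460.0000
edge 2: (13.5,25)→(8.5,36)  cross = 13.5·36 − 8.5·25 = 273.5000; (r_i+r_j)·cross = 22·273.5000 = 6017.0000
edge 3: (8.5,36)→(1.5,12.5)  cross = 8.5·12.5 − 1.5·36 = 52.2500; (r_i+r_j)·cross = 10·52.2500 = 522.5000
Σcross = 327.0000 → A = |Σcross|/2 = 163.5000 mm²
Σ(r_i+r_j)·cross = 6889.5000 → first moment M = |Σ|/6 = 1148.2500
R_c = M/A = 1148.2500/163.5000 = 7.0229 mm
θ = 121° = 2.111848 rad
V = θ·R_c·A = 2.111848·7.0229·163.5000 = 2424.930 mm³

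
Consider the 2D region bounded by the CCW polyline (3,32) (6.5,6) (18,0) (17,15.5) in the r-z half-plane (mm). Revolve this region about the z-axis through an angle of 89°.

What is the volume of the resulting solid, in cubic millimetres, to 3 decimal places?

Volume = 3951.705 mm³

Profile (r,z), 4 vertices: (3,32) (6.5,6) (18,0) (17,15.5)
edge 0: (3,32)→(6.5,6)  cross = 3·6 − 6.5·32 = -190.0000; (r_i+r_j)·cross = 9.5·-190.0000 = -1805.0000
edge 1: (6.5,6)→(18,0)  cross = 6.5·0 − 18·6 = -108.0000; (r_i+r_j)·cross = 24.5·-108.0000 = -2646.0000
edge 2: (18,0)→(17,15.5)  cross = 18·15.5 − 17·0 = 279.0000; (r_i+r_j)·cross = 35·279.0000 = 9765.0000
edge 3: (17,15.5)→(3,32)  cross = 17·32 − 3·15.5 = 497.5000; (r_i+r_j)·cross = 20·497.5000 = 9950.0000
Σcross = 478.5000 → A = |Σcross|/2 = 239.2500 mm²
Σ(r_i+r_j)·cross = 15264.0000 → first moment M = |Σ|/6 = 2544.0000
R_c = M/A = 2544.0000/239.2500 = 10.6332 mm
θ = 89° = 1.553343 rad
V = θ·R_c·A = 1.553343·10.6332·239.2500 = 3951.705 mm³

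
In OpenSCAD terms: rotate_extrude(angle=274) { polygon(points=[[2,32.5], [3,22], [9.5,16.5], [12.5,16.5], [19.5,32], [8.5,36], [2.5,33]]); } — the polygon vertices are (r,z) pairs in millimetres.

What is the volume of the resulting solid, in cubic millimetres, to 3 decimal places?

Profile (r,z), 7 vertices: (2,32.5) (3,22) (9.5,16.5) (12.5,16.5) (19.5,32) (8.5,36) (2.5,33)
edge 0: (2,32.5)→(3,22)  cross = 2·22 − 3·32.5 = -53.5000; (r_i+r_j)·cross = 5·-53.5000 = -267.5000
edge 1: (3,22)→(9.5,16.5)  cross = 3·16.5 − 9.5·22 = -159.5000; (r_i+r_j)·cross = 12.5·-159.5000 = -1993.7500
edge 2: (9.5,16.5)→(12.5,16.5)  cross = 9.5·16.5 − 12.5·16.5 = -49.5000; (r_i+r_j)·cross = 22·-49.5000 = -1089.0000
edge 3: (12.5,16.5)→(19.5,32)  cross = 12.5·32 − 19.5·16.5 = 78.2500; (r_i+r_j)·cross = 32·78.2500 = 2504.0000
edge 4: (19.5,32)→(8.5,36)  cross = 19.5·36 − 8.5·32 = 430.0000; (r_i+r_j)·cross = 28·430.0000 = 12040.0000
edge 5: (8.5,36)→(2.5,33)  cross = 8.5·33 − 2.5·36 = 190.5000; (r_i+r_j)·cross = 11·190.5000 = 2095.5000
edge 6: (2.5,33)→(2,32.5)  cross = 2.5·32.5 − 2·33 = 15.2500; (r_i+r_j)·cross = 4.5·15.2500 = 68.6250
Σcross = 451.5000 → A = |Σcross|/2 = 225.7500 mm²
Σ(r_i+r_j)·cross = 13357.8750 → first moment M = |Σ|/6 = 2226.3125
R_c = M/A = 2226.3125/225.7500 = 9.8618 mm
θ = 274° = 4.782202 rad
V = θ·R_c·A = 4.782202·9.8618·225.7500 = 10646.676 mm³

Volume = 10646.676 mm³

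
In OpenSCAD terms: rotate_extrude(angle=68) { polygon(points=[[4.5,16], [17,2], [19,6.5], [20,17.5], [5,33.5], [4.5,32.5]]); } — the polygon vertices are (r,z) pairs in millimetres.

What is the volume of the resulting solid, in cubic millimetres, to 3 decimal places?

Profile (r,z), 6 vertices: (4.5,16) (17,2) (19,6.5) (20,17.5) (5,33.5) (4.5,32.5)
edge 0: (4.5,16)→(17,2)  cross = 4.5·2 − 17·16 = -263.0000; (r_i+r_j)·cross = 21.5·-263.0000 = -5654.5000
edge 1: (17,2)→(19,6.5)  cross = 17·6.5 − 19·2 = 72.5000; (r_i+r_j)·cross = 36·72.5000 = 2610.0000
edge 2: (19,6.5)→(20,17.5)  cross = 19·17.5 − 20·6.5 = 202.5000; (r_i+r_j)·cross = 39·202.5000 = 7897.5000
edge 3: (20,17.5)→(5,33.5)  cross = 20·33.5 − 5·17.5 = 582.5000; (r_i+r_j)·cross = 25·582.5000 = 14562.5000
edge 4: (5,33.5)→(4.5,32.5)  cross = 5·32.5 − 4.5·33.5 = 11.7500; (r_i+r_j)·cross = 9.5·11.7500 = 111.6250
edge 5: (4.5,32.5)→(4.5,16)  cross = 4.5·16 − 4.5·32.5 = -74.2500; (r_i+r_j)·cross = 9·-74.2500 = -668.2500
Σcross = 532.0000 → A = |Σcross|/2 = 266.0000 mm²
Σ(r_i+r_j)·cross = 18858.8750 → first moment M = |Σ|/6 = 3143.1458
R_c = M/A = 3143.1458/266.0000 = 11.8163 mm
θ = 68° = 1.186824 rad
V = θ·R_c·A = 1.186824·11.8163·266.0000 = 3730.361 mm³

Volume = 3730.361 mm³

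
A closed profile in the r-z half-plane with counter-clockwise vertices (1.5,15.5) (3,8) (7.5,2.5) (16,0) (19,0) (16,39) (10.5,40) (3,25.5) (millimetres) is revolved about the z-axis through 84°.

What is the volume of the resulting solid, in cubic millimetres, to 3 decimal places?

Volume = 7923.777 mm³

Profile (r,z), 8 vertices: (1.5,15.5) (3,8) (7.5,2.5) (16,0) (19,0) (16,39) (10.5,40) (3,25.5)
edge 0: (1.5,15.5)→(3,8)  cross = 1.5·8 − 3·15.5 = -34.5000; (r_i+r_j)·cross = 4.5·-34.5000 = -155.2500
edge 1: (3,8)→(7.5,2.5)  cross = 3·2.5 − 7.5·8 = -52.5000; (r_i+r_j)·cross = 10.5·-52.5000 = -551.2500
edge 2: (7.5,2.5)→(16,0)  cross = 7.5·0 − 16·2.5 = -40.0000; (r_i+r_j)·cross = 23.5·-40.0000 = -940.0000
edge 3: (16,0)→(19,0)  cross = 16·0 − 19·0 = 0.0000; (r_i+r_j)·cross = 35·0.0000 = 0.0000
edge 4: (19,0)→(16,39)  cross = 19·39 − 16·0 = 741.0000; (r_i+r_j)·cross = 35·741.0000 = 25935.0000
edge 5: (16,39)→(10.5,40)  cross = 16·40 − 10.5·39 = 230.5000; (r_i+r_j)·cross = 26.5·230.5000 = 6108.2500
edge 6: (10.5,40)→(3,25.5)  cross = 10.5·25.5 − 3·40 = 147.7500; (r_i+r_j)·cross = 13.5·147.7500 = 1994.6250
edge 7: (3,25.5)→(1.5,15.5)  cross = 3·15.5 − 1.5·25.5 = 8.2500; (r_i+r_j)·cross = 4.5·8.2500 = 37.1250
Σcross = 1000.5000 → A = |Σcross|/2 = 500.2500 mm²
Σ(r_i+r_j)·cross = 32428.5000 → first moment M = |Σ|/6 = 5404.7500
R_c = M/A = 5404.7500/500.2500 = 10.8041 mm
θ = 84° = 1.466077 rad
V = θ·R_c·A = 1.466077·10.8041·500.2500 = 7923.777 mm³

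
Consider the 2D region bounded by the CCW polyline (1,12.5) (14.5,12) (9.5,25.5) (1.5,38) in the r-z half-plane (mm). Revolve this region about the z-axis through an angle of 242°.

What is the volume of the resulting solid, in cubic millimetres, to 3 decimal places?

Profile (r,z), 4 vertices: (1,12.5) (14.5,12) (9.5,25.5) (1.5,38)
edge 0: (1,12.5)→(14.5,12)  cross = 1·12 − 14.5·12.5 = -169.2500; (r_i+r_j)·cross = 15.5·-169.2500 = -2623.3750
edge 1: (14.5,12)→(9.5,25.5)  cross = 14.5·25.5 − 9.5·12 = 255.7500; (r_i+r_j)·cross = 24·255.7500 = 6138.0000
edge 2: (9.5,25.5)→(1.5,38)  cross = 9.5·38 − 1.5·25.5 = 322.7500; (r_i+r_j)·cross = 11·322.7500 = 3550.2500
edge 3: (1.5,38)→(1,12.5)  cross = 1.5·12.5 − 1·38 = -19.2500; (r_i+r_j)·cross = 2.5·-19.2500 = -48.1250
Σcross = 390.0000 → A = |Σcross|/2 = 195.0000 mm²
Σ(r_i+r_j)·cross = 7016.7500 → first moment M = |Σ|/6 = 1169.4583
R_c = M/A = 1169.4583/195.0000 = 5.9972 mm
θ = 242° = 4.223697 rad
V = θ·R_c·A = 4.223697·5.9972·195.0000 = 4939.437 mm³

Volume = 4939.437 mm³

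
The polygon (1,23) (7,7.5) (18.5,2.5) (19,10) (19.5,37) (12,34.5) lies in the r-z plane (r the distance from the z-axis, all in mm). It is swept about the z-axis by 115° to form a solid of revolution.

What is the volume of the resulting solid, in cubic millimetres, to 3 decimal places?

Profile (r,z), 6 vertices: (1,23) (7,7.5) (18.5,2.5) (19,10) (19.5,37) (12,34.5)
edge 0: (1,23)→(7,7.5)  cross = 1·7.5 − 7·23 = -153.5000; (r_i+r_j)·cross = 8·-153.5000 = -1228.0000
edge 1: (7,7.5)→(18.5,2.5)  cross = 7·2.5 − 18.5·7.5 = -121.2500; (r_i+r_j)·cross = 25.5·-121.2500 = -3091.8750
edge 2: (18.5,2.5)→(19,10)  cross = 18.5·10 − 19·2.5 = 137.5000; (r_i+r_j)·cross = 37.5·137.5000 = 5156.2500
edge 3: (19,10)→(19.5,37)  cross = 19·37 − 19.5·10 = 508.0000; (r_i+r_j)·cross = 38.5·508.0000 = 19558.0000
edge 4: (19.5,37)→(12,34.5)  cross = 19.5·34.5 − 12·37 = 228.7500; (r_i+r_j)·cross = 31.5·228.7500 = 7205.6250
edge 5: (12,34.5)→(1,23)  cross = 12·23 − 1·34.5 = 241.5000; (r_i+r_j)·cross = 13·241.5000 = 3139.5000
Σcross = 841.0000 → A = |Σcross|/2 = 420.5000 mm²
Σ(r_i+r_j)·cross = 30739.5000 → first moment M = |Σ|/6 = 5123.2500
R_c = M/A = 5123.2500/420.5000 = 12.1837 mm
θ = 115° = 2.007129 rad
V = θ·R_c·A = 2.007129·12.1837·420.5000 = 10283.022 mm³

Volume = 10283.022 mm³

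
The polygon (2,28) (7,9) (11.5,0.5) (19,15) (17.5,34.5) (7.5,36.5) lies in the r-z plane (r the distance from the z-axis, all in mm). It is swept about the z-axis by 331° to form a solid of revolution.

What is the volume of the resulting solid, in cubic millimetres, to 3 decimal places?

Profile (r,z), 6 vertices: (2,28) (7,9) (11.5,0.5) (19,15) (17.5,34.5) (7.5,36.5)
edge 0: (2,28)→(7,9)  cross = 2·9 − 7·28 = -178.0000; (r_i+r_j)·cross = 9·-178.0000 = -1602.0000
edge 1: (7,9)→(11.5,0.5)  cross = 7·0.5 − 11.5·9 = -100.0000; (r_i+r_j)·cross = 18.5·-100.0000 = -1850.0000
edge 2: (11.5,0.5)→(19,15)  cross = 11.5·15 − 19·0.5 = 163.0000; (r_i+r_j)·cross = 30.5·163.0000 = 4971.5000
edge 3: (19,15)→(17.5,34.5)  cross = 19·34.5 − 17.5·15 = 393.0000; (r_i+r_j)·cross = 36.5·393.0000 = 14344.5000
edge 4: (17.5,34.5)→(7.5,36.5)  cross = 17.5·36.5 − 7.5·34.5 = 380.0000; (r_i+r_j)·cross = 25·380.0000 = 9500.0000
edge 5: (7.5,36.5)→(2,28)  cross = 7.5·28 − 2·36.5 = 137.0000; (r_i+r_j)·cross = 9.5·137.0000 = 1301.5000
Σcross = 795.0000 → A = |Σcross|/2 = 397.5000 mm²
Σ(r_i+r_j)·cross = 26665.5000 → first moment M = |Σ|/6 = 4444.2500
R_c = M/A = 4444.2500/397.5000 = 11.1805 mm
θ = 331° = 5.777040 rad
V = θ·R_c·A = 5.777040·11.1805·397.5000 = 25674.609 mm³

Volume = 25674.609 mm³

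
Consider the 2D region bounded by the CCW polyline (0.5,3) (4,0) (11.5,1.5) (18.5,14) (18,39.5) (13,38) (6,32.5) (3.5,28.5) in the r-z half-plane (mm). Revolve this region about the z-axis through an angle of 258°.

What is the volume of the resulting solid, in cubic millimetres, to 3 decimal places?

Profile (r,z), 8 vertices: (0.5,3) (4,0) (11.5,1.5) (18.5,14) (18,39.5) (13,38) (6,32.5) (3.5,28.5)
edge 0: (0.5,3)→(4,0)  cross = 0.5·0 − 4·3 = -12.0000; (r_i+r_j)·cross = 4.5·-12.0000 = -54.0000
edge 1: (4,0)→(11.5,1.5)  cross = 4·1.5 − 11.5·0 = 6.0000; (r_i+r_j)·cross = 15.5·6.0000 = 93.0000
edge 2: (11.5,1.5)→(18.5,14)  cross = 11.5·14 − 18.5·1.5 = 133.2500; (r_i+r_j)·cross = 30·133.2500 = 3997.5000
edge 3: (18.5,14)→(18,39.5)  cross = 18.5·39.5 − 18·14 = 478.7500; (r_i+r_j)·cross = 36.5·478.7500 = 17474.3750
edge 4: (18,39.5)→(13,38)  cross = 18·38 − 13·39.5 = 170.5000; (r_i+r_j)·cross = 31·170.5000 = 5285.5000
edge 5: (13,38)→(6,32.5)  cross = 13·32.5 − 6·38 = 194.5000; (r_i+r_j)·cross = 19·194.5000 = 3695.5000
edge 6: (6,32.5)→(3.5,28.5)  cross = 6·28.5 − 3.5·32.5 = 57.2500; (r_i+r_j)·cross = 9.5·57.2500 = 543.8750
edge 7: (3.5,28.5)→(0.5,3)  cross = 3.5·3 − 0.5·28.5 = -3.7500; (r_i+r_j)·cross = 4·-3.7500 = -15.0000
Σcross = 1024.5000 → A = |Σcross|/2 = 512.2500 mm²
Σ(r_i+r_j)·cross = 31020.7500 → first moment M = |Σ|/6 = 5170.1250
R_c = M/A = 5170.1250/512.2500 = 10.0930 mm
θ = 258° = 4.502949 rad
V = θ·R_c·A = 4.502949·10.0930·512.2500 = 23280.812 mm³

Volume = 23280.812 mm³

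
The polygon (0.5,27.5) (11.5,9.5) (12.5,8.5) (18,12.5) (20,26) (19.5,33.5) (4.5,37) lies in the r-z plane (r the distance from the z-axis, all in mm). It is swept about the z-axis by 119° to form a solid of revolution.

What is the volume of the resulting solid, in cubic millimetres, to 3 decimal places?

Profile (r,z), 7 vertices: (0.5,27.5) (11.5,9.5) (12.5,8.5) (18,12.5) (20,26) (19.5,33.5) (4.5,37)
edge 0: (0.5,27.5)→(11.5,9.5)  cross = 0.5·9.5 − 11.5·27.5 = -311.5000; (r_i+r_j)·cross = 12·-311.5000 = -3738.0000
edge 1: (11.5,9.5)→(12.5,8.5)  cross = 11.5·8.5 − 12.5·9.5 = -21.0000; (r_i+r_j)·cross = 24·-21.0000 = -504.0000
edge 2: (12.5,8.5)→(18,12.5)  cross = 12.5·12.5 − 18·8.5 = 3.2500; (r_i+r_j)·cross = 30.5·3.2500 = 99.1250
edge 3: (18,12.5)→(20,26)  cross = 18·26 − 20·12.5 = 218.0000; (r_i+r_j)·cross = 38·218.0000 = 8284.0000
edge 4: (20,26)→(19.5,33.5)  cross = 20·33.5 − 19.5·26 = 163.0000; (r_i+r_j)·cross = 39.5·163.0000 = 6438.5000
edge 5: (19.5,33.5)→(4.5,37)  cross = 19.5·37 − 4.5·33.5 = 570.7500; (r_i+r_j)·cross = 24·570.7500 = 13698.0000
edge 6: (4.5,37)→(0.5,27.5)  cross = 4.5·27.5 − 0.5·37 = 105.2500; (r_i+r_j)·cross = 5·105.2500 = 526.2500
Σcross = 727.7500 → A = |Σcross|/2 = 363.8750 mm²
Σ(r_i+r_j)·cross = 24803.8750 → first moment M = |Σ|/6 = 4133.9792
R_c = M/A = 4133.9792/363.8750 = 11.3610 mm
θ = 119° = 2.076942 rad
V = θ·R_c·A = 2.076942·11.3610·363.8750 = 8586.034 mm³

Volume = 8586.034 mm³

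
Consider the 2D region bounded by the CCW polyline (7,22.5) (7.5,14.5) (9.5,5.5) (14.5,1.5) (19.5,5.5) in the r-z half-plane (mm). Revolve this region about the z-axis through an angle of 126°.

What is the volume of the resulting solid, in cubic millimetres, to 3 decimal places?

Profile (r,z), 5 vertices: (7,22.5) (7.5,14.5) (9.5,5.5) (14.5,1.5) (19.5,5.5)
edge 0: (7,22.5)→(7.5,14.5)  cross = 7·14.5 − 7.5·22.5 = -67.2500; (r_i+r_j)·cross = 14.5·-67.2500 = -975.1250
edge 1: (7.5,14.5)→(9.5,5.5)  cross = 7.5·5.5 − 9.5·14.5 = -96.5000; (r_i+r_j)·cross = 17·-96.5000 = -1640.5000
edge 2: (9.5,5.5)→(14.5,1.5)  cross = 9.5·1.5 − 14.5·5.5 = -65.5000; (r_i+r_j)·cross = 24·-65.5000 = -1572.0000
edge 3: (14.5,1.5)→(19.5,5.5)  cross = 14.5·5.5 − 19.5·1.5 = 50.5000; (r_i+r_j)·cross = 34·50.5000 = 1717.0000
edge 4: (19.5,5.5)→(7,22.5)  cross = 19.5·22.5 − 7·5.5 = 400.2500; (r_i+r_j)·cross = 26.5·400.2500 = 10606.6250
Σcross = 221.5000 → A = |Σcross|/2 = 110.7500 mm²
Σ(r_i+r_j)·cross = 8136.0000 → first moment M = |Σ|/6 = 1356.0000
R_c = M/A = 1356.0000/110.7500 = 12.2438 mm
θ = 126° = 2.199115 rad
V = θ·R_c·A = 2.199115·12.2438·110.7500 = 2982.000 mm³

Volume = 2982.000 mm³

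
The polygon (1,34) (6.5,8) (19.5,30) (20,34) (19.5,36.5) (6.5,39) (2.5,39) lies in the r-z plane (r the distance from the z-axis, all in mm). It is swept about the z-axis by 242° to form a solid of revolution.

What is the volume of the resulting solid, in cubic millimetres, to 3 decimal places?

Profile (r,z), 7 vertices: (1,34) (6.5,8) (19.5,30) (20,34) (19.5,36.5) (6.5,39) (2.5,39)
edge 0: (1,34)→(6.5,8)  cross = 1·8 − 6.5·34 = -213.0000; (r_i+r_j)·cross = 7.5·-213.0000 = -1597.5000
edge 1: (6.5,8)→(19.5,30)  cross = 6.5·30 − 19.5·8 = 39.0000; (r_i+r_j)·cross = 26·39.0000 = 1014.0000
edge 2: (19.5,30)→(20,34)  cross = 19.5·34 − 20·30 = 63.0000; (r_i+r_j)·cross = 39.5·63.0000 = 2488.5000
edge 3: (20,34)→(19.5,36.5)  cross = 20·36.5 − 19.5·34 = 67.0000; (r_i+r_j)·cross = 39.5·67.0000 = 2646.5000
edge 4: (19.5,36.5)→(6.5,39)  cross = 19.5·39 − 6.5·36.5 = 523.2500; (r_i+r_j)·cross = 26·523.2500 = 13604.5000
edge 5: (6.5,39)→(2.5,39)  cross = 6.5·39 − 2.5·39 = 156.0000; (r_i+r_j)·cross = 9·156.0000 = 1404.0000
edge 6: (2.5,39)→(1,34)  cross = 2.5·34 − 1·39 = 46.0000; (r_i+r_j)·cross = 3.5·46.0000 = 161.0000
Σcross = 681.2500 → A = |Σcross|/2 = 340.6250 mm²
Σ(r_i+r_j)·cross = 19721.0000 → first moment M = |Σ|/6 = 3286.8333
R_c = M/A = 3286.8333/340.6250 = 9.6494 mm
θ = 242° = 4.223697 rad
V = θ·R_c·A = 4.223697·9.6494·340.6250 = 13882.587 mm³

Volume = 13882.587 mm³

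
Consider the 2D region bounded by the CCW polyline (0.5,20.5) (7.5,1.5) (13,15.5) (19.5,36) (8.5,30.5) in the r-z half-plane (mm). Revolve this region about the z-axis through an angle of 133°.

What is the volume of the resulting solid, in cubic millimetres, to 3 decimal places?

Volume = 6059.432 mm³

Profile (r,z), 5 vertices: (0.5,20.5) (7.5,1.5) (13,15.5) (19.5,36) (8.5,30.5)
edge 0: (0.5,20.5)→(7.5,1.5)  cross = 0.5·1.5 − 7.5·20.5 = -153.0000; (r_i+r_j)·cross = 8·-153.0000 = -1224.0000
edge 1: (7.5,1.5)→(13,15.5)  cross = 7.5·15.5 − 13·1.5 = 96.7500; (r_i+r_j)·cross = 20.5·96.7500 = 1983.3750
edge 2: (13,15.5)→(19.5,36)  cross = 13·36 − 19.5·15.5 = 165.7500; (r_i+r_j)·cross = 32.5·165.7500 = 5386.8750
edge 3: (19.5,36)→(8.5,30.5)  cross = 19.5·30.5 − 8.5·36 = 288.7500; (r_i+r_j)·cross = 28·288.7500 = 8085.0000
edge 4: (8.5,30.5)→(0.5,20.5)  cross = 8.5·20.5 − 0.5·30.5 = 159.0000; (r_i+r_j)·cross = 9·159.0000 = 1431.0000
Σcross = 557.2500 → A = |Σcross|/2 = 278.6250 mm²
Σ(r_i+r_j)·cross = 15662.2500 → first moment M = |Σ|/6 = 2610.3750
R_c = M/A = 2610.3750/278.6250 = 9.3688 mm
θ = 133° = 2.321288 rad
V = θ·R_c·A = 2.321288·9.3688·278.6250 = 6059.432 mm³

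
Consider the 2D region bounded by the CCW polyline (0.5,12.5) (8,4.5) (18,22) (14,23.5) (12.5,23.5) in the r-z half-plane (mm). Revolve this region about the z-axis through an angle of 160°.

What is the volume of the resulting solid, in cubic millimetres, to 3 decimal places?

Volume = 3784.688 mm³

Profile (r,z), 5 vertices: (0.5,12.5) (8,4.5) (18,22) (14,23.5) (12.5,23.5)
edge 0: (0.5,12.5)→(8,4.5)  cross = 0.5·4.5 − 8·12.5 = -97.7500; (r_i+r_j)·cross = 8.5·-97.7500 = -830.8750
edge 1: (8,4.5)→(18,22)  cross = 8·22 − 18·4.5 = 95.0000; (r_i+r_j)·cross = 26·95.0000 = 2470.0000
edge 2: (18,22)→(14,23.5)  cross = 18·23.5 − 14·22 = 115.0000; (r_i+r_j)·cross = 32·115.0000 = 3680.0000
edge 3: (14,23.5)→(12.5,23.5)  cross = 14·23.5 − 12.5·23.5 = 35.2500; (r_i+r_j)·cross = 26.5·35.2500 = 934.1250
edge 4: (12.5,23.5)→(0.5,12.5)  cross = 12.5·12.5 − 0.5·23.5 = 144.5000; (r_i+r_j)·cross = 13·144.5000 = 1878.5000
Σcross = 292.0000 → A = |Σcross|/2 = 146.0000 mm²
Σ(r_i+r_j)·cross = 8131.7500 → first moment M = |Σ|/6 = 1355.2917
R_c = M/A = 1355.2917/146.0000 = 9.2828 mm
θ = 160° = 2.792527 rad
V = θ·R_c·A = 2.792527·9.2828·146.0000 = 3784.688 mm³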